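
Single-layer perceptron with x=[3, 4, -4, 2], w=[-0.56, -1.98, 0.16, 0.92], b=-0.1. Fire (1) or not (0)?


z = (3)·(-0.56) + (4)·(-1.98) + (-4)·(0.16) + (2)·(0.92) - 0.1
  = -8.5
step(z) = 0 (z<0)

0


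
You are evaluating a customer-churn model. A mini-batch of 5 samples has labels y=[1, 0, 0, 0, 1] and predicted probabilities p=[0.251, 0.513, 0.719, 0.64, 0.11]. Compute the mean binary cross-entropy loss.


L[0] = -ln(0.251) = 1.3823
L[1] = -ln(1-0.513) = -ln(0.487) = 0.7195
L[2] = -ln(1-0.719) = -ln(0.281) = 1.2694
L[3] = -ln(1-0.64) = -ln(0.36) = 1.0217
L[4] = -ln(0.11) = 2.2073
mean = (1.3823 + 0.7195 + 1.2694 + 1.0217 + 2.2073)/5 = 1.32

1.32


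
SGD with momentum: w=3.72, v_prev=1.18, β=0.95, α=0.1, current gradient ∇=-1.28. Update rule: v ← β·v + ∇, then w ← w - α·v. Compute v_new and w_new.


v_new = 0.95·1.18 - 1.28 = 1.121 - 1.28 = -0.159
w_new = 3.72 - 0.1·-0.159 = 3.72 + 0.0159 = 3.7359

v_new=-0.159, w_new=3.7359


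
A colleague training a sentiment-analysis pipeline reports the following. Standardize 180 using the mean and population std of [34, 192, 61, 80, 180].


μ = 109.4, σ = 64.3416
z = (180 - 109.4)/64.3416 = 1.0973

1.0973


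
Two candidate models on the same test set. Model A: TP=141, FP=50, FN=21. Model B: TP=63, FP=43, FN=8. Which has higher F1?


Model A: P=141/191=0.7382, R=141/162=0.8704, F1=2PR/(P+R)=2TP/(2TP+FP+FN)=282/353=0.7989
Model B: P=63/106=0.5943, R=63/71=0.8873, F1=2PR/(P+R)=2TP/(2TP+FP+FN)=126/177=0.7119
0.7989 > 0.7119 → Model A

Model A


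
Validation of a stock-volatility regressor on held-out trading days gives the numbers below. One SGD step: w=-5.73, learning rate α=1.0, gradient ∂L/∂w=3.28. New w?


w_new = w - α·∇
= -5.73 - 1.0·3.28
= -5.73 - 3.28
= -9.01

-9.01


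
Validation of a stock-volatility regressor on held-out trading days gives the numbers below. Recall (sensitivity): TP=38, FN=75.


Recall = TP/(TP+FN)
= 38/(38+75)
= 38/113 = 33.63%

33.63%


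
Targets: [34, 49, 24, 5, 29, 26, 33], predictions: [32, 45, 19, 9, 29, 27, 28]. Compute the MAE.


Absolute errors: |34-32|=2, |49-45|=4, |24-19|=5, |5-9|=4, |29-29|=0, |26-27|=1, |33-28|=5
Sum = 21
MAE = 21/7 = 3

3


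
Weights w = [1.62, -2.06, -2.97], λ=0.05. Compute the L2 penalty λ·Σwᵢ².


‖w‖₂² = (1.62)² + (-2.06)² + (-2.97)²
     = 2.6244 + 4.2436 + 8.8209
     = 15.6889
λ·‖w‖₂² = 0.05·15.6889 = 0.784445

0.784445


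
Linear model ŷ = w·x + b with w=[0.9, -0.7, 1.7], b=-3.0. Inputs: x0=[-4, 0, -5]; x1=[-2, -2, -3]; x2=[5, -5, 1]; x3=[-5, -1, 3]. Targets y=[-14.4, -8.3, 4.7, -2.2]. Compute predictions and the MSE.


ŷ0 = (0.9)·(-4) + (-0.7)·(0) + (1.7)·(-5) - 3.0 = -15.1
ŷ1 = (0.9)·(-2) + (-0.7)·(-2) + (1.7)·(-3) - 3.0 = -8.5
ŷ2 = (0.9)·(5) + (-0.7)·(-5) + (1.7)·(1) - 3.0 = 6.7
ŷ3 = (0.9)·(-5) + (-0.7)·(-1) + (1.7)·(3) - 3.0 = -1.7
errors² = [0.49, 0.04, 4.0, 0.25]
MSE = 4.7800/4 = 1.195

1.195


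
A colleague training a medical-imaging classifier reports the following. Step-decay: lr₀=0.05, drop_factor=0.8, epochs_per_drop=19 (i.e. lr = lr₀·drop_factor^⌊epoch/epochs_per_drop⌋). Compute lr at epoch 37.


n_drops = ⌊37/19⌋ = 1
lr = 0.05·0.8^1 = 0.05·0.8 = 0.04

0.04


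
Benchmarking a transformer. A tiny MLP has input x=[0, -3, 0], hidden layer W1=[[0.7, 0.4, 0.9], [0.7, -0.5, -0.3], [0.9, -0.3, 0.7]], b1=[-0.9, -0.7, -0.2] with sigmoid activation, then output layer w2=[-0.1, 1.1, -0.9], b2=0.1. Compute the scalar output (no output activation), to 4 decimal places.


z1[0] = (0.7)·(0) + (0.4)·(-3) + (0.9)·(0) - 0.9 = -2.1
z1[1] = (0.7)·(0) + (-0.5)·(-3) + (-0.3)·(0) - 0.7 = 0.8
z1[2] = (0.9)·(0) + (-0.3)·(-3) + (0.7)·(0) - 0.2 = 0.7
h = sigmoid(z1) = [0.1091, 0.69, 0.6682]
output = (-0.1)·(0.1091) + (1.1)·(0.69) + (-0.9)·(0.6682) + 0.1 = 0.2467

0.2467


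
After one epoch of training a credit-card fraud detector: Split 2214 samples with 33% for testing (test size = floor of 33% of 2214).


Test = ⌊2214·33/100⌋ = 730
Train = 2214 - 730 = 1484

Train: 1484, Test: 730


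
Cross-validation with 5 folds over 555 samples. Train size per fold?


Fold size = 555/5 = 111
Training per fold = 555 - 111 = 444

444


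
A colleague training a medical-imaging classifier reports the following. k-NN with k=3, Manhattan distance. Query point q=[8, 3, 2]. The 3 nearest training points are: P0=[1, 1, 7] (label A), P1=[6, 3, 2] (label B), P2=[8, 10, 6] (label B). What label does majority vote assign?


d(q,P0) = 14  (label A)
d(q,P1) = 2  (label B)
d(q,P2) = 11  (label B)
Votes: A=1, B=2
Majority → B

B


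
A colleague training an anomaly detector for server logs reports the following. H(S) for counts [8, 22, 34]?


Probabilities: [8/64, 22/64, 34/64] ≈ [0.125, 0.3438, 0.5312]
H = -((8/64)·log₂(8/64) + (22/64)·log₂(22/64) + (34/64)·log₂(34/64))
  = 1.3894 bits

1.3894 bits


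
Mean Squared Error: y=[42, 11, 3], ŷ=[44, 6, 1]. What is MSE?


Squared errors: (42-44)²=4, (11-6)²=25, (3-1)²=4
Sum = 33
MSE = 33/3 = 11

11


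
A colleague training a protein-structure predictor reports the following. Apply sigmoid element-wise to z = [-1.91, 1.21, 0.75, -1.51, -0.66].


σ(-1.91) = 1/(1+e^1.91) = 0.129
σ(1.21) = 1/(1+e^-1.21) = 0.7703
σ(0.75) = 1/(1+e^-0.75) = 0.6792
σ(-1.51) = 1/(1+e^1.51) = 0.1809
σ(-0.66) = 1/(1+e^0.66) = 0.3407
result = [0.129, 0.7703, 0.6792, 0.1809, 0.3407]

[0.129, 0.7703, 0.6792, 0.1809, 0.3407]


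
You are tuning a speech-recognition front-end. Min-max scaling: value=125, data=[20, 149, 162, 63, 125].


min=20, max=162
(125-20)/(162-20) = 105/142 = 0.7394

0.7394


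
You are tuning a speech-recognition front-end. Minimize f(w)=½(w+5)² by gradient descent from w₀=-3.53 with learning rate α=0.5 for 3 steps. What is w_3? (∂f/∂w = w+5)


step 1: grad = -3.53+5 = 1.47; w = -3.53 - 0.5·(1.47) = -4.265
step 2: grad = -4.265+5 = 0.735; w = -4.265 - 0.5·(0.735) = -4.6325
step 3: grad = -4.6325+5 = 0.3675; w = -4.6325 - 0.5·(0.3675) = -4.81625

-4.81625


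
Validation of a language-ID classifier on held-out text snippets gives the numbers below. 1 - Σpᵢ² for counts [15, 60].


Probabilities: [15/75, 60/75] ≈ [0.2, 0.8]
Σpᵢ² = (225 + 3600)/75² = 3825/5625
Gini = 1 - Σpᵢ² = 1 - 3825/5625 = 0.32

0.32


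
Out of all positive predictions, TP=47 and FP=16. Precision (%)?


Precision = TP/(TP+FP)
= 47/(47+16)
= 47/63 = 74.6%

74.6%


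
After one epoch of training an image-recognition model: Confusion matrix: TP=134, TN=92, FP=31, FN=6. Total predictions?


Total = TP + TN + FP + FN
= 134 + 92 + 31 + 6
= 263
(Predicted positive: 165, predicted negative: 98)

263


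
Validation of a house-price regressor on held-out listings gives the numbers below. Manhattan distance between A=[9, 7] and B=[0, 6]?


d = |9-0| + |7-6|
  = 9 + 1
  = 10

10


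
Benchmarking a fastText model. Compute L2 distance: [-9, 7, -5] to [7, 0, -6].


d = √((-9-7)² + (7-0)² + (-5+ 6)²)
  = √(256 + 49 + 1)
  = √306 = 17.4929

17.4929


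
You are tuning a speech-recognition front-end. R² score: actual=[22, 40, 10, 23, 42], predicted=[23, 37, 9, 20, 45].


ȳ = 27.4
SS_res = Σ(y-ŷ)² = 29
SS_tot = Σ(y-ȳ)² = 723.2
R² = 1 - SS_res/SS_tot = 1 - 0.0401 = 0.9599

0.9599


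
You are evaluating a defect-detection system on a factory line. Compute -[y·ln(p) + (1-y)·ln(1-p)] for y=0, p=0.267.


BCE = -[y·ln(p) + (1-y)·ln(1-p)]
= -0 - 1·ln(1-0.267)
= -ln(0.733) = 0.3106

0.3106


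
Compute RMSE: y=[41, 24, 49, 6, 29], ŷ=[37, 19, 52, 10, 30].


MSE = 67/5 = 13.4
RMSE = √(67/5) = 3.6606

3.6606


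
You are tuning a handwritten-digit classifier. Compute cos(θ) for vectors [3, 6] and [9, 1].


A·B = 3·9 + 6·1 = 33
‖A‖ = √45 = 6.7082, ‖B‖ = √82 = 9.0554
cos = 33/(√45·√82) = 33/√3690 = 0.5433

0.5433


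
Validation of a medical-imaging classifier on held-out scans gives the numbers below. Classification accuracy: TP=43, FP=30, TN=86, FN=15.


Accuracy = (TP+TN)/(TP+TN+FP+FN)
= (43+86)/(174)
= 129/174 = 74.14%

74.14%


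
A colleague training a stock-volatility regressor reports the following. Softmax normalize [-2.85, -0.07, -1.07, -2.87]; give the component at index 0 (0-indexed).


Exponentials: e^-2.85=0.0578, e^-0.07=0.9324, e^-1.07=0.343, e^-2.87=0.0567
Sum = 1.3899
Softmax = [0.0416, 0.6708, 0.2468, 0.0408]
p[0] = 0.0578/1.3899 = 0.0416

0.0416


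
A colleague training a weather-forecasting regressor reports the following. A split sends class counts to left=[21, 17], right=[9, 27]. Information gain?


Parent = [30, 44], H_parent = 0.974
H_left = 0.992 (n=38), H_right = 0.8113 (n=36)
H_children = (38/74)·0.992 + (36/74)·0.8113 = 0.9041
IG = 0.974 - 0.9041 = 0.0699

0.0699


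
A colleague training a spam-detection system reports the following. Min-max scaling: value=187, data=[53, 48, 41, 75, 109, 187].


min=41, max=187
(187-41)/(187-41) = 146/146 = 1.0

1.0


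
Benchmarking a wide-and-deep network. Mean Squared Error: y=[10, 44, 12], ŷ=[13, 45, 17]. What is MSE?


Squared errors: (10-13)²=9, (44-45)²=1, (12-17)²=25
Sum = 35
MSE = 35/3 = 35/3

35/3


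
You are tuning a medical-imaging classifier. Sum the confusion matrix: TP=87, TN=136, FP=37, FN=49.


Total = TP + TN + FP + FN
= 87 + 136 + 37 + 49
= 309
(Predicted positive: 124, predicted negative: 185)

309


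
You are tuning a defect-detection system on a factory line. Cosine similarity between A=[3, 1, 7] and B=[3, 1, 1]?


A·B = 3·3 + 1·1 + 7·1 = 17
‖A‖ = √59 = 7.6811, ‖B‖ = √11 = 3.3166
cos = 17/(√59·√11) = 17/√649 = 0.6673

0.6673


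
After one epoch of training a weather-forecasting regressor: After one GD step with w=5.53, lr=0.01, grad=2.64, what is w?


w_new = w - α·∇
= 5.53 - 0.01·2.64
= 5.53 - 0.0264
= 5.5036

5.5036


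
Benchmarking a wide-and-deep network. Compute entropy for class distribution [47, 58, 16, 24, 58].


Probabilities: [47/203, 58/203, 16/203, 24/203, 58/203] ≈ [0.2315, 0.2857, 0.0788, 0.1182, 0.2857]
H = -((47/203)·log₂(47/203) + (58/203)·log₂(58/203) + (16/203)·log₂(16/203) + (24/203)·log₂(24/203) + (58/203)·log₂(58/203))
  = 2.1745 bits

2.1745 bits


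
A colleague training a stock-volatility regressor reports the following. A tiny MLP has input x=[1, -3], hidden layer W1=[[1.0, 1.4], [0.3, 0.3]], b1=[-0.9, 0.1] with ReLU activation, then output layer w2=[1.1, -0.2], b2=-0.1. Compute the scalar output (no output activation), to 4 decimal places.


z1[0] = (1.0)·(1) + (1.4)·(-3) - 0.9 = -4.1
z1[1] = (0.3)·(1) + (0.3)·(-3) + 0.1 = -0.5
h = ReLU(z1) = [0.0, 0.0]
output = (1.1)·(0.0) + (-0.2)·(0.0) - 0.1 = -0.1

-0.1


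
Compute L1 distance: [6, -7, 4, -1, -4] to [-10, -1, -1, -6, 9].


d = |6+ 10| + |-7+ 1| + |4+ 1| + |-1+ 6| + |-4-9|
  = 16 + 6 + 5 + 5 + 13
  = 45

45


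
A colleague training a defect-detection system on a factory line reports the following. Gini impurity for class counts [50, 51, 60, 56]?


Probabilities: [50/217, 51/217, 60/217, 56/217] ≈ [0.2304, 0.235, 0.2765, 0.2581]
Σpᵢ² = (2500 + 2601 + 3600 + 3136)/217² = 11837/47089
Gini = 1 - Σpᵢ² = 1 - 11837/47089 = 0.7486

0.7486


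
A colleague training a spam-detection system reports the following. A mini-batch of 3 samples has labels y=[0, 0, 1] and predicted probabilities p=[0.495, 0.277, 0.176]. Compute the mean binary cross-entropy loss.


L[0] = -ln(1-0.495) = -ln(0.505) = 0.6832
L[1] = -ln(1-0.277) = -ln(0.723) = 0.3243
L[2] = -ln(0.176) = 1.7373
mean = (0.6832 + 0.3243 + 1.7373)/3 = 0.9149

0.9149


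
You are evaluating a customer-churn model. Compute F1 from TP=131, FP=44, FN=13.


Precision = 131/175 = 0.7486
Recall = 131/144 = 0.9097
F1 = 2·P·R/(P+R) = 2·TP/(2·TP+FP+FN) = 262/(262+44+13) = 262/319 = 0.8213

0.8213


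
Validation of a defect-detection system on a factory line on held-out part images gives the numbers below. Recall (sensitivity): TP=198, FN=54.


Recall = TP/(TP+FN)
= 198/(198+54)
= 198/252 = 78.57%

78.57%


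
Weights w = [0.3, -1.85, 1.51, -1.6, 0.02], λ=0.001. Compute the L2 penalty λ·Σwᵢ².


‖w‖₂² = (0.3)² + (-1.85)² + (1.51)² + (-1.6)² + (0.02)²
     = 0.09 + 3.4225 + 2.2801 + 2.56 + 0.0004
     = 8.353
λ·‖w‖₂² = 0.001·8.353 = 0.008353

0.008353


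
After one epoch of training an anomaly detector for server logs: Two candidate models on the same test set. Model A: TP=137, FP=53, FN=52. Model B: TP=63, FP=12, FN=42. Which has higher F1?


Model A: P=137/190=0.7211, R=137/189=0.7249, F1=2PR/(P+R)=2TP/(2TP+FP+FN)=274/379=0.723
Model B: P=63/75=0.84, R=63/105=0.6, F1=2PR/(P+R)=2TP/(2TP+FP+FN)=126/180=0.7
0.723 > 0.7 → Model A

Model A


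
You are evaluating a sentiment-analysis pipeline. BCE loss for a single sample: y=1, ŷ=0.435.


BCE = -[y·ln(p) + (1-y)·ln(1-p)]
= -1·ln(0.435) - 0
= -ln(0.435) = 0.8324

0.8324


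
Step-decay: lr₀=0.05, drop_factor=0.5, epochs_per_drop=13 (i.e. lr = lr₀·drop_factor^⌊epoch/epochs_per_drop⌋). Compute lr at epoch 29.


n_drops = ⌊29/13⌋ = 2
lr = 0.05·0.5^2 = 0.05·0.25 = 0.0125

0.0125


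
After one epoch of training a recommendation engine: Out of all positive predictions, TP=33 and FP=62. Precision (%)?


Precision = TP/(TP+FP)
= 33/(33+62)
= 33/95 = 34.74%

34.74%


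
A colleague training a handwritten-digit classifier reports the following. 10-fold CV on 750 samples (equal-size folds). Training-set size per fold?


Fold size = 750/10 = 75
Training per fold = 750 - 75 = 675

675


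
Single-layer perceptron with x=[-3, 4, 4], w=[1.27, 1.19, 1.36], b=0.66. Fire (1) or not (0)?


z = (-3)·(1.27) + (4)·(1.19) + (4)·(1.36) + 0.66
  = 7.05
step(z) = 1 (z≥0)

1


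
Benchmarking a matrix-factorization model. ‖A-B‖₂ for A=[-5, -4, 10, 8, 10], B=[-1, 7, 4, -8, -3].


d = √((-5+ 1)² + (-4-7)² + (10-4)² + (8+ 8)² + (10+ 3)²)
  = √(16 + 121 + 36 + 256 + 169)
  = √598 = 24.454

24.454


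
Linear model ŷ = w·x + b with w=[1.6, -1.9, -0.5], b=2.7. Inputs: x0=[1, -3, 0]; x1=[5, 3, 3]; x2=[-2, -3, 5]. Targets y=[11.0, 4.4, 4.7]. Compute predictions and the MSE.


ŷ0 = (1.6)·(1) + (-1.9)·(-3) + (-0.5)·(0) + 2.7 = 10.0
ŷ1 = (1.6)·(5) + (-1.9)·(3) + (-0.5)·(3) + 2.7 = 3.5
ŷ2 = (1.6)·(-2) + (-1.9)·(-3) + (-0.5)·(5) + 2.7 = 2.7
errors² = [1.0, 0.81, 4.0]
MSE = 5.8100/3 = 1.9367

1.9367


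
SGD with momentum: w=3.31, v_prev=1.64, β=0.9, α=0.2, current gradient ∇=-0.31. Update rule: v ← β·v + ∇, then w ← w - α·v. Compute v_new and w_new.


v_new = 0.9·1.64 - 0.31 = 1.476 - 0.31 = 1.166
w_new = 3.31 - 0.2·1.166 = 3.31 - 0.2332 = 3.0768

v_new=1.166, w_new=3.0768


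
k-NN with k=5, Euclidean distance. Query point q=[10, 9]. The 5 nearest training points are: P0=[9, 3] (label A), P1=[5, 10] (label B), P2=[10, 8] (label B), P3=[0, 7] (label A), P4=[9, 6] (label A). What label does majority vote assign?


d(q,P0) = 6.0828  (label A)
d(q,P1) = 5.099  (label B)
d(q,P2) = 1.0  (label B)
d(q,P3) = 10.198  (label A)
d(q,P4) = 3.1623  (label A)
Votes: A=3, B=2
Majority → A

A


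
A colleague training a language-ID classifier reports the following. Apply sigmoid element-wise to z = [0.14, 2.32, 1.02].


σ(0.14) = 1/(1+e^-0.14) = 0.5349
σ(2.32) = 1/(1+e^-2.32) = 0.9105
σ(1.02) = 1/(1+e^-1.02) = 0.735
result = [0.5349, 0.9105, 0.735]

[0.5349, 0.9105, 0.735]


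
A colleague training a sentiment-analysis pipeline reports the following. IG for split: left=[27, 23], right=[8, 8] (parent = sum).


Parent = [35, 31], H_parent = 0.9973
H_left = 0.9954 (n=50), H_right = 1 (n=16)
H_children = (50/66)·0.9954 + (16/66)·1 = 0.9965
IG = 0.9973 - 0.9965 = 0.0008

0.0008


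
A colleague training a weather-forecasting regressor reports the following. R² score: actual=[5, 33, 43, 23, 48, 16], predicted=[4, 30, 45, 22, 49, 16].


ȳ = 28
SS_res = Σ(y-ŷ)² = 16
SS_tot = Σ(y-ȳ)² = 1348
R² = 1 - SS_res/SS_tot = 1 - 0.0119 = 0.9881

0.9881


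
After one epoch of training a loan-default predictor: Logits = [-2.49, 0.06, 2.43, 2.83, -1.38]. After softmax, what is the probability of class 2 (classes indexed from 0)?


Exponentials: e^-2.49=0.0829, e^0.06=1.0618, e^2.43=11.3589, e^2.83=16.9455, e^-1.38=0.2516
Sum = 29.7007
Softmax = [0.0028, 0.0358, 0.3824, 0.5705, 0.0085]
p[2] = 11.3589/29.7007 = 0.3824

0.3824


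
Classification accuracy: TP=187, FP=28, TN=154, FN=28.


Accuracy = (TP+TN)/(TP+TN+FP+FN)
= (187+154)/(397)
= 341/397 = 85.89%

85.89%


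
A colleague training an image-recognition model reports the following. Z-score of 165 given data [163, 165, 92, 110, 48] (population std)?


μ = 115.6, σ = 44.3739
z = (165 - 115.6)/44.3739 = 1.1133

1.1133


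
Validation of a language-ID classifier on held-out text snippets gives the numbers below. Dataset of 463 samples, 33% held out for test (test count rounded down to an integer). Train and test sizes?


Test = ⌊463·33/100⌋ = 152
Train = 463 - 152 = 311

Train: 311, Test: 152


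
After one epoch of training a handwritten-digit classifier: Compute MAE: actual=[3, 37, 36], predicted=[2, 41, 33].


Absolute errors: |3-2|=1, |37-41|=4, |36-33|=3
Sum = 8
MAE = 8/3 = 8/3

8/3


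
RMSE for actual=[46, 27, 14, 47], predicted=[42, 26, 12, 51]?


MSE = 37/4 = 9.25
RMSE = √(37/4) = 3.0414

3.0414


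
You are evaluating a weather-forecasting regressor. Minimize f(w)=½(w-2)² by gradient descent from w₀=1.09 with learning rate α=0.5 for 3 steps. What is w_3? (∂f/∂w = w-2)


step 1: grad = 1.09-2 = -0.91; w = 1.09 - 0.5·(-0.91) = 1.545
step 2: grad = 1.545-2 = -0.455; w = 1.545 - 0.5·(-0.455) = 1.7725
step 3: grad = 1.7725-2 = -0.2275; w = 1.7725 - 0.5·(-0.2275) = 1.88625

1.88625


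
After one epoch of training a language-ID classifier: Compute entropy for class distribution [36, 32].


Probabilities: [36/68, 32/68] ≈ [0.5294, 0.4706]
H = -((36/68)·log₂(36/68) + (32/68)·log₂(32/68))
  = 0.9975 bits

0.9975 bits


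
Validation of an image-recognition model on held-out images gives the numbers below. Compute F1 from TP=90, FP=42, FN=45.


Precision = 90/132 = 0.6818
Recall = 90/135 = 0.6667
F1 = 2·P·R/(P+R) = 2·TP/(2·TP+FP+FN) = 180/(180+42+45) = 180/267 = 0.6742

0.6742


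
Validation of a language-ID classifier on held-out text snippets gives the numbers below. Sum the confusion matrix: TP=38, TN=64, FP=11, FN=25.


Total = TP + TN + FP + FN
= 38 + 64 + 11 + 25
= 138
(Predicted positive: 49, predicted negative: 89)

138


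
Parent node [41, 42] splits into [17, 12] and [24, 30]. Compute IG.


Parent = [41, 42], H_parent = 0.9999
H_left = 0.9784 (n=29), H_right = 0.9911 (n=54)
H_children = (29/83)·0.9784 + (54/83)·0.9911 = 0.9867
IG = 0.9999 - 0.9867 = 0.0132

0.0132


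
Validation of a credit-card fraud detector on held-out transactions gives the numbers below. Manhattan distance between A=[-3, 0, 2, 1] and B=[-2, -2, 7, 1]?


d = |-3+ 2| + |0+ 2| + |2-7| + |1-1|
  = 1 + 2 + 5 + 0
  = 8

8


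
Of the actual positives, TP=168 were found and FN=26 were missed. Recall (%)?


Recall = TP/(TP+FN)
= 168/(168+26)
= 168/194 = 86.6%

86.6%


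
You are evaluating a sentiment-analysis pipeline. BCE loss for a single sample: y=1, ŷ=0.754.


BCE = -[y·ln(p) + (1-y)·ln(1-p)]
= -1·ln(0.754) - 0
= -ln(0.754) = 0.2824

0.2824


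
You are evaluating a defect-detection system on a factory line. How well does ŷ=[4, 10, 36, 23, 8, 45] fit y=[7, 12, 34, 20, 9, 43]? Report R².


ȳ = 20.8333
SS_res = Σ(y-ŷ)² = 31
SS_tot = Σ(y-ȳ)² = 1074.83
R² = 1 - SS_res/SS_tot = 1 - 0.0288 = 0.9712

0.9712


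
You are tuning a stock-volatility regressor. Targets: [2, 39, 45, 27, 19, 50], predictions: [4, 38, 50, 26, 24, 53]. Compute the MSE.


Squared errors: (2-4)²=4, (39-38)²=1, (45-50)²=25, (27-26)²=1, (19-24)²=25, (50-53)²=9
Sum = 65
MSE = 65/6 = 65/6

65/6


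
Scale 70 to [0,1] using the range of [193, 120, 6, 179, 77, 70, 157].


min=6, max=193
(70-6)/(193-6) = 64/187 = 0.3422

0.3422


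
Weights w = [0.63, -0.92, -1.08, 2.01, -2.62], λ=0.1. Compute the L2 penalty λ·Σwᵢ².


‖w‖₂² = (0.63)² + (-0.92)² + (-1.08)² + (2.01)² + (-2.62)²
     = 0.3969 + 0.8464 + 1.1664 + 4.0401 + 6.8644
     = 13.3142
λ·‖w‖₂² = 0.1·13.3142 = 1.33142

1.33142


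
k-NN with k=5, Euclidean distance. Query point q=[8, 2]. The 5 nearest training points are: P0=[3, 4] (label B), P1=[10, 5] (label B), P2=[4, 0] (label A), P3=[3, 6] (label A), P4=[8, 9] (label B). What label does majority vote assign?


d(q,P0) = 5.3852  (label B)
d(q,P1) = 3.6056  (label B)
d(q,P2) = 4.4721  (label A)
d(q,P3) = 6.4031  (label A)
d(q,P4) = 7.0  (label B)
Votes: A=2, B=3
Majority → B

B


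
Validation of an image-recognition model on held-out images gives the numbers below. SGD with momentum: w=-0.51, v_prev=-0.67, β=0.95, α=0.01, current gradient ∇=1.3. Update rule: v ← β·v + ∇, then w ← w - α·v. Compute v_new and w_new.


v_new = 0.95·-0.67 + 1.3 = -0.6365 + 1.3 = 0.6635
w_new = -0.51 - 0.01·0.6635 = -0.51 - 0.006635 = -0.516635

v_new=0.6635, w_new=-0.516635


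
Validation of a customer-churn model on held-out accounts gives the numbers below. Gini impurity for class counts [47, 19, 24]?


Probabilities: [47/90, 19/90, 24/90] ≈ [0.5222, 0.2111, 0.2667]
Σpᵢ² = (2209 + 361 + 576)/90² = 3146/8100
Gini = 1 - Σpᵢ² = 1 - 3146/8100 = 0.6116

0.6116


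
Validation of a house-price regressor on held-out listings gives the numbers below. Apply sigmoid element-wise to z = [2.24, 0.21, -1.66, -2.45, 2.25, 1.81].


σ(2.24) = 1/(1+e^-2.24) = 0.9038
σ(0.21) = 1/(1+e^-0.21) = 0.5523
σ(-1.66) = 1/(1+e^1.66) = 0.1598
σ(-2.45) = 1/(1+e^2.45) = 0.0794
σ(2.25) = 1/(1+e^-2.25) = 0.9047
σ(1.81) = 1/(1+e^-1.81) = 0.8594
result = [0.9038, 0.5523, 0.1598, 0.0794, 0.9047, 0.8594]

[0.9038, 0.5523, 0.1598, 0.0794, 0.9047, 0.8594]


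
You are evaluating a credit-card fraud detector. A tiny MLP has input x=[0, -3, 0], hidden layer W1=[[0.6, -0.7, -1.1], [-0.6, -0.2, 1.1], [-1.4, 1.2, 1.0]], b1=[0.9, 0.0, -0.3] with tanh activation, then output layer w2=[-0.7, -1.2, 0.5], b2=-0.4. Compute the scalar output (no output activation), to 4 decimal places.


z1[0] = (0.6)·(0) + (-0.7)·(-3) + (-1.1)·(0) + 0.9 = 3.0
z1[1] = (-0.6)·(0) + (-0.2)·(-3) + (1.1)·(0) + 0.0 = 0.6
z1[2] = (-1.4)·(0) + (1.2)·(-3) + (1.0)·(0) - 0.3 = -3.9
h = tanh(z1) = [0.9951, 0.537, -0.9992]
output = (-0.7)·(0.9951) + (-1.2)·(0.537) + (0.5)·(-0.9992) - 0.4 = -2.2406

-2.2406


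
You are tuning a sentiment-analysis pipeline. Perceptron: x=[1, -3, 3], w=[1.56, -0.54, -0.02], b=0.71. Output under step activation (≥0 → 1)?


z = (1)·(1.56) + (-3)·(-0.54) + (3)·(-0.02) + 0.71
  = 3.83
step(z) = 1 (z≥0)

1


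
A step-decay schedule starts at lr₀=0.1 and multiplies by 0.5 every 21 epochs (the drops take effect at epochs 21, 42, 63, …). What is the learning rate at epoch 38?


n_drops = ⌊38/21⌋ = 1
lr = 0.1·0.5^1 = 0.1·0.5 = 0.05

0.05


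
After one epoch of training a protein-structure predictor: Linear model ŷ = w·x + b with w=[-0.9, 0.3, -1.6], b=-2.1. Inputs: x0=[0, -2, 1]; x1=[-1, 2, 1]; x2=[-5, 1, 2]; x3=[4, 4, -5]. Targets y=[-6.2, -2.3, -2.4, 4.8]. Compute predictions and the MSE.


ŷ0 = (-0.9)·(0) + (0.3)·(-2) + (-1.6)·(1) - 2.1 = -4.3
ŷ1 = (-0.9)·(-1) + (0.3)·(2) + (-1.6)·(1) - 2.1 = -2.2
ŷ2 = (-0.9)·(-5) + (0.3)·(1) + (-1.6)·(2) - 2.1 = -0.5
ŷ3 = (-0.9)·(4) + (0.3)·(4) + (-1.6)·(-5) - 2.1 = 3.5
errors² = [3.61, 0.01, 3.61, 1.69]
MSE = 8.9200/4 = 2.23

2.23


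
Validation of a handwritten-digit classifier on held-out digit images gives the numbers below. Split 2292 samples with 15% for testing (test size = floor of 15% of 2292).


Test = ⌊2292·15/100⌋ = 343
Train = 2292 - 343 = 1949

Train: 1949, Test: 343


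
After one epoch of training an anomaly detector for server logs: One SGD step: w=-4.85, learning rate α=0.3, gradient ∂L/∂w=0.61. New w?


w_new = w - α·∇
= -4.85 - 0.3·0.61
= -4.85 - 0.183
= -5.033

-5.033


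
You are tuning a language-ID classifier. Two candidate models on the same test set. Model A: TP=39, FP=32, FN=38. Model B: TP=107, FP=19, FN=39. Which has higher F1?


Model A: P=39/71=0.5493, R=39/77=0.5065, F1=2PR/(P+R)=2TP/(2TP+FP+FN)=78/148=0.527
Model B: P=107/126=0.8492, R=107/146=0.7329, F1=2PR/(P+R)=2TP/(2TP+FP+FN)=214/272=0.7868
0.527 < 0.7868 → Model B

Model B


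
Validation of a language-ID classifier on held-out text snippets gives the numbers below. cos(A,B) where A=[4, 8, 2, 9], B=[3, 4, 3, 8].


A·B = 4·3 + 8·4 + 2·3 + 9·8 = 122
‖A‖ = √165 = 12.8452, ‖B‖ = √98 = 9.8995
cos = 122/(√165·√98) = 122/√16170 = 0.9594

0.9594


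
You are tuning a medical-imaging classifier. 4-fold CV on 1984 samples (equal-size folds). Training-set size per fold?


Fold size = 1984/4 = 496
Training per fold = 1984 - 496 = 1488

1488


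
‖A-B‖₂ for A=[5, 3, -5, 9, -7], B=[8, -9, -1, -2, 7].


d = √((5-8)² + (3+ 9)² + (-5+ 1)² + (9+ 2)² + (-7-7)²)
  = √(9 + 144 + 16 + 121 + 196)
  = √486 = 22.0454

22.0454


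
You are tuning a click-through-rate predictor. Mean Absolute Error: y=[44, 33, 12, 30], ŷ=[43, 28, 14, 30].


Absolute errors: |44-43|=1, |33-28|=5, |12-14|=2, |30-30|=0
Sum = 8
MAE = 8/4 = 2

2


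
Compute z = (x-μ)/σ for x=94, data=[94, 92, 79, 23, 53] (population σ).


μ = 68.2, σ = 26.9177
z = (94 - 68.2)/26.9177 = 0.9585

0.9585


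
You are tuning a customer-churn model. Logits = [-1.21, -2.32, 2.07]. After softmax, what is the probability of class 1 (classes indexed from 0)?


Exponentials: e^-1.21=0.2982, e^-2.32=0.0983, e^2.07=7.9248
Sum = 8.3213
Softmax = [0.0358, 0.0118, 0.9524]
p[1] = 0.0983/8.3213 = 0.0118

0.0118


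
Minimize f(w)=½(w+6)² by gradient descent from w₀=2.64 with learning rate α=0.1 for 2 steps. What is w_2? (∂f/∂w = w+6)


step 1: grad = 2.64+6 = 8.64; w = 2.64 - 0.1·(8.64) = 1.776
step 2: grad = 1.776+6 = 7.776; w = 1.776 - 0.1·(7.776) = 0.9984

0.9984


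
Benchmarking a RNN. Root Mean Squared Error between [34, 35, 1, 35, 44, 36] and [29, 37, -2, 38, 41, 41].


MSE = 81/6 = 13.5
RMSE = √(81/6) = 3.6742

3.6742


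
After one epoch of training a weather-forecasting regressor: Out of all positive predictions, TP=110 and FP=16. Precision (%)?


Precision = TP/(TP+FP)
= 110/(110+16)
= 110/126 = 87.3%

87.3%


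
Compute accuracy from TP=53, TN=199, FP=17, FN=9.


Accuracy = (TP+TN)/(TP+TN+FP+FN)
= (53+199)/(278)
= 252/278 = 90.65%

90.65%


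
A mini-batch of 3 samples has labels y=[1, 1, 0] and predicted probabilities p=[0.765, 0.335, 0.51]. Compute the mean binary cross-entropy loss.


L[0] = -ln(0.765) = 0.2679
L[1] = -ln(0.335) = 1.0936
L[2] = -ln(1-0.51) = -ln(0.49) = 0.7133
mean = (0.2679 + 1.0936 + 0.7133)/3 = 0.6916

0.6916


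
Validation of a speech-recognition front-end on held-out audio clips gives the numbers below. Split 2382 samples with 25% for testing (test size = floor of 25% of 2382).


Test = ⌊2382·25/100⌋ = 595
Train = 2382 - 595 = 1787

Train: 1787, Test: 595


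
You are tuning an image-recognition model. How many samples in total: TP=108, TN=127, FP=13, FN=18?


Total = TP + TN + FP + FN
= 108 + 127 + 13 + 18
= 266
(Predicted positive: 121, predicted negative: 145)

266


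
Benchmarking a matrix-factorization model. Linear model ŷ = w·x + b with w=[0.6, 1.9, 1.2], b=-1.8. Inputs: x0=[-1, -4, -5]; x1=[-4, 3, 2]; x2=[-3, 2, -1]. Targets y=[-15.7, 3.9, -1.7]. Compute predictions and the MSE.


ŷ0 = (0.6)·(-1) + (1.9)·(-4) + (1.2)·(-5) - 1.8 = -16.0
ŷ1 = (0.6)·(-4) + (1.9)·(3) + (1.2)·(2) - 1.8 = 3.9
ŷ2 = (0.6)·(-3) + (1.9)·(2) + (1.2)·(-1) - 1.8 = -1.0
errors² = [0.09, 0.0, 0.49]
MSE = 0.5800/3 = 0.1933

0.1933


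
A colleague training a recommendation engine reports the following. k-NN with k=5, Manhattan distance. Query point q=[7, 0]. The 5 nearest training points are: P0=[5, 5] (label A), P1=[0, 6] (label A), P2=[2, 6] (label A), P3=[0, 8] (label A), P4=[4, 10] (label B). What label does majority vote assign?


d(q,P0) = 7  (label A)
d(q,P1) = 13  (label A)
d(q,P2) = 11  (label A)
d(q,P3) = 15  (label A)
d(q,P4) = 13  (label B)
Votes: A=4, B=1
Majority → A

A


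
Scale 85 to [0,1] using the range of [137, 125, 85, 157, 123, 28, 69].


min=28, max=157
(85-28)/(157-28) = 57/129 = 0.4419

0.4419


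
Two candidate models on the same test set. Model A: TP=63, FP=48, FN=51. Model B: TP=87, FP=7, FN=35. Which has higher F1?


Model A: P=63/111=0.5676, R=63/114=0.5526, F1=2PR/(P+R)=2TP/(2TP+FP+FN)=126/225=0.56
Model B: P=87/94=0.9255, R=87/122=0.7131, F1=2PR/(P+R)=2TP/(2TP+FP+FN)=174/216=0.8056
0.56 < 0.8056 → Model B

Model B


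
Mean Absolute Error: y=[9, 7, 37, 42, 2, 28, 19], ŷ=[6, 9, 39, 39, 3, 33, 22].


Absolute errors: |9-6|=3, |7-9|=2, |37-39|=2, |42-39|=3, |2-3|=1, |28-33|=5, |19-22|=3
Sum = 19
MAE = 19/7 = 19/7

19/7


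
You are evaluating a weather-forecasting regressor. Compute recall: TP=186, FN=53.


Recall = TP/(TP+FN)
= 186/(186+53)
= 186/239 = 77.82%

77.82%


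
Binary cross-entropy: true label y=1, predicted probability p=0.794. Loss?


BCE = -[y·ln(p) + (1-y)·ln(1-p)]
= -1·ln(0.794) - 0
= -ln(0.794) = 0.2307

0.2307


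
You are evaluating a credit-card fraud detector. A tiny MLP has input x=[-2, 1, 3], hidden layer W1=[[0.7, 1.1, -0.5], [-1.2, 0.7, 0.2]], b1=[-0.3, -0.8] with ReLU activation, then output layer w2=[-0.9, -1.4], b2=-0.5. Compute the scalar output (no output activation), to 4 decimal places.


z1[0] = (0.7)·(-2) + (1.1)·(1) + (-0.5)·(3) - 0.3 = -2.1
z1[1] = (-1.2)·(-2) + (0.7)·(1) + (0.2)·(3) - 0.8 = 2.9
h = ReLU(z1) = [0.0, 2.9]
output = (-0.9)·(0.0) + (-1.4)·(2.9) - 0.5 = -4.56

-4.56


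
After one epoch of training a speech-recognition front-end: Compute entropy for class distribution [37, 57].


Probabilities: [37/94, 57/94] ≈ [0.3936, 0.6064]
H = -((37/94)·log₂(37/94) + (57/94)·log₂(57/94))
  = 0.9671 bits

0.9671 bits


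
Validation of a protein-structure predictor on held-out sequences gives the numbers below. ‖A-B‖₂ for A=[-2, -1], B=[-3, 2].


d = √((-2+ 3)² + (-1-2)²)
  = √(1 + 9)
  = √10 = 3.1623

3.1623


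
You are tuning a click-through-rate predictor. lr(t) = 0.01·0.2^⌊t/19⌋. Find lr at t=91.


n_drops = ⌊91/19⌋ = 4
lr = 0.01·0.2^4 = 0.01·0.0016 = 0.000016

0.000016


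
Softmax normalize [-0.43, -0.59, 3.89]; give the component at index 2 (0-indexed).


Exponentials: e^-0.43=0.6505, e^-0.59=0.5543, e^3.89=48.9109
Sum = 50.1157
Softmax = [0.013, 0.0111, 0.976]
p[2] = 48.9109/50.1157 = 0.976

0.976


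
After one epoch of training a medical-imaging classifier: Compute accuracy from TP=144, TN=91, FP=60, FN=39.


Accuracy = (TP+TN)/(TP+TN+FP+FN)
= (144+91)/(334)
= 235/334 = 70.36%

70.36%


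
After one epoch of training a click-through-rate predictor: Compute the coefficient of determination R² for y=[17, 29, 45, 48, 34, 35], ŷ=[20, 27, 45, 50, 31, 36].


ȳ = 34.6667
SS_res = Σ(y-ŷ)² = 27
SS_tot = Σ(y-ȳ)² = 629.33
R² = 1 - SS_res/SS_tot = 1 - 0.0429 = 0.9571

0.9571


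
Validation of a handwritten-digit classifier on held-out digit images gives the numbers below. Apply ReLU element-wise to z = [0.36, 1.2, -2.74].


ReLU(0.36) = max(0, 0.36) = 0.36
ReLU(1.2) = max(0, 1.2) = 1.2
ReLU(-2.74) = max(0, -2.74) = 0.0
result = [0.36, 1.2, 0.0]

[0.36, 1.2, 0.0]


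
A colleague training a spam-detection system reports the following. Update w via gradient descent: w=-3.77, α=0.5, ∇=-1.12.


w_new = w - α·∇
= -3.77 - 0.5·-1.12
= -3.77 + 0.56
= -3.21

-3.21


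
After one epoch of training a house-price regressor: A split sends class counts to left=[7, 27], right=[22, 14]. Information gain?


Parent = [29, 41], H_parent = 0.9787
H_left = 0.7335 (n=34), H_right = 0.9641 (n=36)
H_children = (34/70)·0.7335 + (36/70)·0.9641 = 0.8521
IG = 0.9787 - 0.8521 = 0.1266

0.1266


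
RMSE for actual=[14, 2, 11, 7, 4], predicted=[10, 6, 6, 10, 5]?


MSE = 67/5 = 13.4
RMSE = √(67/5) = 3.6606

3.6606


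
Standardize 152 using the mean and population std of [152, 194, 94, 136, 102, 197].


μ = 145.8333, σ = 40.168
z = (152 - 145.8333)/40.168 = 0.1535

0.1535


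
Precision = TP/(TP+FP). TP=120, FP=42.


Precision = TP/(TP+FP)
= 120/(120+42)
= 120/162 = 74.07%

74.07%


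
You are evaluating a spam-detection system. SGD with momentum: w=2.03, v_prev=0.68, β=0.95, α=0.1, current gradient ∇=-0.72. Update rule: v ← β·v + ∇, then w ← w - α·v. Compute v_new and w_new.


v_new = 0.95·0.68 - 0.72 = 0.646 - 0.72 = -0.074
w_new = 2.03 - 0.1·-0.074 = 2.03 + 0.0074 = 2.0374

v_new=-0.074, w_new=2.0374


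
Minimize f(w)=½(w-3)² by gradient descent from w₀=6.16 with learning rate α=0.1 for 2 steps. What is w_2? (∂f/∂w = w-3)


step 1: grad = 6.16-3 = 3.16; w = 6.16 - 0.1·(3.16) = 5.844
step 2: grad = 5.844-3 = 2.844; w = 5.844 - 0.1·(2.844) = 5.5596

5.5596


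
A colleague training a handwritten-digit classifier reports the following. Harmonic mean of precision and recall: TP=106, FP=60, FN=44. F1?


Precision = 106/166 = 0.6386
Recall = 106/150 = 0.7067
F1 = 2·P·R/(P+R) = 2·TP/(2·TP+FP+FN) = 212/(212+60+44) = 212/316 = 0.6709

0.6709


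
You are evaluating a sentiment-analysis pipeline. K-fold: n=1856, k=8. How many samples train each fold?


Fold size = 1856/8 = 232
Training per fold = 1856 - 232 = 1624

1624


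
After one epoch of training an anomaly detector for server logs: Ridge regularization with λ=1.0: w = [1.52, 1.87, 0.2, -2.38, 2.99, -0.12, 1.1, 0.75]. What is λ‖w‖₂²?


‖w‖₂² = (1.52)² + (1.87)² + (0.2)² + (-2.38)² + (2.99)² + (-0.12)² + (1.1)² + (0.75)²
     = 2.3104 + 3.4969 + 0.04 + 5.6644 + 8.9401 + 0.0144 + 1.21 + 0.5625
     = 22.2387
λ·‖w‖₂² = 1.0·22.2387 = 22.2387

22.2387


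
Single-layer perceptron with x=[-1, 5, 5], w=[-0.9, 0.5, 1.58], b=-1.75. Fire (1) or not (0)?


z = (-1)·(-0.9) + (5)·(0.5) + (5)·(1.58) - 1.75
  = 9.55
step(z) = 1 (z≥0)

1


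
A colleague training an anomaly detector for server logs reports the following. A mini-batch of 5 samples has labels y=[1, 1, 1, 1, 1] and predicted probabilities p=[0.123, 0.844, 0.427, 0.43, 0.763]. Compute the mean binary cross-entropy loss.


L[0] = -ln(0.123) = 2.0956
L[1] = -ln(0.844) = 0.1696
L[2] = -ln(0.427) = 0.851
L[3] = -ln(0.43) = 0.844
L[4] = -ln(0.763) = 0.2705
mean = (2.0956 + 0.1696 + 0.851 + 0.844 + 0.2705)/5 = 0.8461

0.8461


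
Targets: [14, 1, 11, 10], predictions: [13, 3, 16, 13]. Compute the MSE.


Squared errors: (14-13)²=1, (1-3)²=4, (11-16)²=25, (10-13)²=9
Sum = 39
MSE = 39/4 = 39/4

39/4


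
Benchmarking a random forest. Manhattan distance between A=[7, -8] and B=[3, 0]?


d = |7-3| + |-8-0|
  = 4 + 8
  = 12

12


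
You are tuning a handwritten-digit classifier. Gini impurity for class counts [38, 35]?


Probabilities: [38/73, 35/73] ≈ [0.5205, 0.4795]
Σpᵢ² = (1444 + 1225)/73² = 2669/5329
Gini = 1 - Σpᵢ² = 1 - 2669/5329 = 0.4992

0.4992


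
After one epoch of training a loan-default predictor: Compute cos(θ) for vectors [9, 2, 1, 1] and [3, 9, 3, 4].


A·B = 9·3 + 2·9 + 1·3 + 1·4 = 52
‖A‖ = √87 = 9.3274, ‖B‖ = √115 = 10.7238
cos = 52/(√87·√115) = 52/√10005 = 0.5199

0.5199


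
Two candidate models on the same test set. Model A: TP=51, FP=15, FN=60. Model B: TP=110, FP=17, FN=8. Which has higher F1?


Model A: P=51/66=0.7727, R=51/111=0.4595, F1=2PR/(P+R)=2TP/(2TP+FP+FN)=102/177=0.5763
Model B: P=110/127=0.8661, R=110/118=0.9322, F1=2PR/(P+R)=2TP/(2TP+FP+FN)=220/245=0.898
0.5763 < 0.898 → Model B

Model B


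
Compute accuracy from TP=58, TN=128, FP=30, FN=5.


Accuracy = (TP+TN)/(TP+TN+FP+FN)
= (58+128)/(221)
= 186/221 = 84.16%

84.16%


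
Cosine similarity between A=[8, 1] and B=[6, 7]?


A·B = 8·6 + 1·7 = 55
‖A‖ = √65 = 8.0623, ‖B‖ = √85 = 9.2195
cos = 55/(√65·√85) = 55/√5525 = 0.7399

0.7399


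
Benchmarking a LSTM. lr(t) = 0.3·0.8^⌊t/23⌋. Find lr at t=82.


n_drops = ⌊82/23⌋ = 3
lr = 0.3·0.8^3 = 0.3·0.512 = 0.1536

0.1536


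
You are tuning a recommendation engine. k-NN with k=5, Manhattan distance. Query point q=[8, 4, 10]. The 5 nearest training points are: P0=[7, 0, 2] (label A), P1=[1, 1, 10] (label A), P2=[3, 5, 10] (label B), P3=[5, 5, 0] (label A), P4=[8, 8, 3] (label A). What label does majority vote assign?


d(q,P0) = 13  (label A)
d(q,P1) = 10  (label A)
d(q,P2) = 6  (label B)
d(q,P3) = 14  (label A)
d(q,P4) = 11  (label A)
Votes: A=4, B=1
Majority → A

A


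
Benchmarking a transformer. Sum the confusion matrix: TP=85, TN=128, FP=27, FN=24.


Total = TP + TN + FP + FN
= 85 + 128 + 27 + 24
= 264
(Predicted positive: 112, predicted negative: 152)

264


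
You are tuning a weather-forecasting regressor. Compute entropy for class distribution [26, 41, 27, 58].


Probabilities: [26/152, 41/152, 27/152, 58/152] ≈ [0.1711, 0.2697, 0.1776, 0.3816]
H = -((26/152)·log₂(26/152) + (41/152)·log₂(41/152) + (27/152)·log₂(27/152) + (58/152)·log₂(58/152))
  = 1.9189 bits

1.9189 bits


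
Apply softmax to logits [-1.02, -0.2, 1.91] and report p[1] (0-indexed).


Exponentials: e^-1.02=0.3606, e^-0.2=0.8187, e^1.91=6.7531
Sum = 7.9324
Softmax = [0.0455, 0.1032, 0.8513]
p[1] = 0.8187/7.9324 = 0.1032

0.1032


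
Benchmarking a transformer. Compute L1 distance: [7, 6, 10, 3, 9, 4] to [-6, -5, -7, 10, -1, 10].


d = |7+ 6| + |6+ 5| + |10+ 7| + |3-10| + |9+ 1| + |4-10|
  = 13 + 11 + 17 + 7 + 10 + 6
  = 64

64


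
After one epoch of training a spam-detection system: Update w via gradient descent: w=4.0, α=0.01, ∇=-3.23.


w_new = w - α·∇
= 4.0 - 0.01·-3.23
= 4.0 + 0.0323
= 4.0323

4.0323


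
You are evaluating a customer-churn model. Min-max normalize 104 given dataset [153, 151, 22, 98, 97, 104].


min=22, max=153
(104-22)/(153-22) = 82/131 = 0.626

0.626


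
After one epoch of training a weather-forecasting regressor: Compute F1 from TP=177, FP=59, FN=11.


Precision = 177/236 = 0.75
Recall = 177/188 = 0.9415
F1 = 2·P·R/(P+R) = 2·TP/(2·TP+FP+FN) = 354/(354+59+11) = 354/424 = 0.8349

0.8349


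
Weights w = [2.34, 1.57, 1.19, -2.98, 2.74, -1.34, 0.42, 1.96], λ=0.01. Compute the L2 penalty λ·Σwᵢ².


‖w‖₂² = (2.34)² + (1.57)² + (1.19)² + (-2.98)² + (2.74)² + (-1.34)² + (0.42)² + (1.96)²
     = 5.4756 + 2.4649 + 1.4161 + 8.8804 + 7.5076 + 1.7956 + 0.1764 + 3.8416
     = 31.5582
λ·‖w‖₂² = 0.01·31.5582 = 0.315582

0.315582


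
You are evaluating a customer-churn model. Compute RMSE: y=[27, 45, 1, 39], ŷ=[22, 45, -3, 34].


MSE = 66/4 = 16.5
RMSE = √(66/4) = 4.062

4.062


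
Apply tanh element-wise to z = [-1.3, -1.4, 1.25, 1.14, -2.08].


tanh(-1.3) = -0.8617
tanh(-1.4) = -0.8854
tanh(1.25) = 0.8483
tanh(1.14) = 0.8144
tanh(-2.08) = -0.9693
result = [-0.8617, -0.8854, 0.8483, 0.8144, -0.9693]

[-0.8617, -0.8854, 0.8483, 0.8144, -0.9693]


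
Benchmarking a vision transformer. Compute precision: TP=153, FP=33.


Precision = TP/(TP+FP)
= 153/(153+33)
= 153/186 = 82.26%

82.26%


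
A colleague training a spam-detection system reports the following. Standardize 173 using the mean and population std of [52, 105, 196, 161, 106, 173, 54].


μ = 121, σ = 52.996
z = (173 - 121)/52.996 = 0.9812

0.9812
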